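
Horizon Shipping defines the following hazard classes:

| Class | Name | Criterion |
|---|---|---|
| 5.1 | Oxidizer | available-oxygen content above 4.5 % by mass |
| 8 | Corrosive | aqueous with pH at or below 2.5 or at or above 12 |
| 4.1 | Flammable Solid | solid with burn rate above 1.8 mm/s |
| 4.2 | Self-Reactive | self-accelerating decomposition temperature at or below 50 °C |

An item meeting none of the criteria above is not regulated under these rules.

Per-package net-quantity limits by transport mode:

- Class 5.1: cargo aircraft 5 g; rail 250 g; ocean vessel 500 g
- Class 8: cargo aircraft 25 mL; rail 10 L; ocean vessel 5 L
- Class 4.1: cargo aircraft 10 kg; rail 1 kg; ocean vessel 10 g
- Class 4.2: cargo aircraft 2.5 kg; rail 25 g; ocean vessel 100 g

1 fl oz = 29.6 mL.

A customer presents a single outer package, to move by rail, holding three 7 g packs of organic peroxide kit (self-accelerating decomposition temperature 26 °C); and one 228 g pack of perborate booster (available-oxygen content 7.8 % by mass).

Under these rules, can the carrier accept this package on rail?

Yes

Organic peroxide kit: self-accelerating decomposition temperature 26 °C ≤ 50 °C → Class 4.2 (Self-Reactive).
The perborate booster has available-oxygen content 7.8 % by mass, which is > 4.5 % by mass, so it is Class 5.1 (Oxidizer).
Class 5.1 quantity: 228 g.
228 g ≤ 250 g (rail limit, Class 5.1) — within limit.
Class 4.2 quantity: three 7 g packs = 21 g.
21 g ≤ 25 g (rail limit, Class 4.2) — within limit.
Every hazard class is within its rail limit and no segregation rule is violated.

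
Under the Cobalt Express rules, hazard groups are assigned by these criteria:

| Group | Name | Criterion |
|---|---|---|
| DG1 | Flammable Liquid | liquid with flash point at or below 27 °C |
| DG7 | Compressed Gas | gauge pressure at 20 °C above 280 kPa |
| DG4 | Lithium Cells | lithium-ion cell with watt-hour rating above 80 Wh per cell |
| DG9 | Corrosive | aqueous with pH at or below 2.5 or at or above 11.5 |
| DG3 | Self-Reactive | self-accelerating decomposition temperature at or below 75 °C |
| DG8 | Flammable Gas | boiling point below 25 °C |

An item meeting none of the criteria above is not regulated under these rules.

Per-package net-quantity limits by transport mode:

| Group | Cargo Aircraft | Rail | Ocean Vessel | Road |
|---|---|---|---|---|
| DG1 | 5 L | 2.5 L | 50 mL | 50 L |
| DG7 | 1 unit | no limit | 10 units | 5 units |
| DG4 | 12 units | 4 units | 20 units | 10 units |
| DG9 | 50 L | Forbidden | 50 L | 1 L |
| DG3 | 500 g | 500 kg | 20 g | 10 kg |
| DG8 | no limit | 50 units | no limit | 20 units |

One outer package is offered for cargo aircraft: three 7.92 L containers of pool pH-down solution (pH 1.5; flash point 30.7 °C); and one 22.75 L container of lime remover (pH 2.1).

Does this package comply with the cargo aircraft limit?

With pH 1.5 (≤ 2.5), the pool pH-down solution falls in Group DG9.
The lime remover has pH 2.1, which is ≤ 2.5, so it is Group DG9 (Corrosive).
Group DG9 net quantity: (three 7.92 L containers = 23.76 L) + 22.75 L = 46.51 L.
That is within the Group DG9 cargo aircraft limit of 50 L.

Yes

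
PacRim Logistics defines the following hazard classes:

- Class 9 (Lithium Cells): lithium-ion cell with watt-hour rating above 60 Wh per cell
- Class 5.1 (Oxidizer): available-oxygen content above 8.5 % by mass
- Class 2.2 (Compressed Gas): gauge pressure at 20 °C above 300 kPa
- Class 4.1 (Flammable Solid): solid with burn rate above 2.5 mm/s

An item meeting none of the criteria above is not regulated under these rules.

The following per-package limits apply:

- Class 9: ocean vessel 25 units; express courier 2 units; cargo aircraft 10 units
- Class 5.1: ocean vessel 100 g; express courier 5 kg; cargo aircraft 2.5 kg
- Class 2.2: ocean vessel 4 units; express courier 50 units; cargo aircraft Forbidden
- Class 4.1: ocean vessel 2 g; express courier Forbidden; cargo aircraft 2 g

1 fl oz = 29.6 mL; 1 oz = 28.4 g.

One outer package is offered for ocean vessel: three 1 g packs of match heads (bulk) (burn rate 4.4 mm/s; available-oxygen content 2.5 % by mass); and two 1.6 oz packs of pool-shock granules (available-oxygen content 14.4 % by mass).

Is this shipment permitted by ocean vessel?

No

Burn rate 4.4 mm/s meets the Class 4.1 criterion (Flammable Solid), so the match heads (bulk) are Class 4.1.
With available-oxygen content 14.4 % by mass (> 8.5 % by mass), the pool-shock granules fall in Class 5.1.
Class 4.1 quantity: three 1 g packs = 3 g.
3 g exceeds the ocean vessel limit of 2 g for Class 4.1.
Class 5.1 quantity: two 1.6 oz packs = 90.88 g.
That is within the Class 5.1 ocean vessel limit of 100 g.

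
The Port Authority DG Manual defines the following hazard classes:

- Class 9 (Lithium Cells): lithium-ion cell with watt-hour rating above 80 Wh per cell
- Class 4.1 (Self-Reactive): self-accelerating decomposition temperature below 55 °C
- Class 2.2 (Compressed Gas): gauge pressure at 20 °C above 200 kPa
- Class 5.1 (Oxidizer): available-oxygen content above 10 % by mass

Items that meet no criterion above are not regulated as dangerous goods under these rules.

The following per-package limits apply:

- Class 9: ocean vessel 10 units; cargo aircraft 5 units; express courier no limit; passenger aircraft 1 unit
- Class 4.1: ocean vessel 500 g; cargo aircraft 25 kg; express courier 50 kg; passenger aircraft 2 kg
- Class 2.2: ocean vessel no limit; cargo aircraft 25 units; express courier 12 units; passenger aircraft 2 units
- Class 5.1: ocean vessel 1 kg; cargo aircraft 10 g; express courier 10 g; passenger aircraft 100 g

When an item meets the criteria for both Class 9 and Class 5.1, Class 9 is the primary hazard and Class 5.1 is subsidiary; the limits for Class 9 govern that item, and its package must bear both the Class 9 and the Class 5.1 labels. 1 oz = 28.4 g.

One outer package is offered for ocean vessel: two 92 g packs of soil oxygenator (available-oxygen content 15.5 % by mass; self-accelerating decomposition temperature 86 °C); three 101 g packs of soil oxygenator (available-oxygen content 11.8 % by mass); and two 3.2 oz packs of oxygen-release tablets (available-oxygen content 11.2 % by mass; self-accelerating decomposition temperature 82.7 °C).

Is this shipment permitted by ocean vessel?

With available-oxygen content 15.5 % by mass (> 10 % by mass), the soil oxygenator falls in Class 5.1.
The soil oxygenator has available-oxygen content 11.8 % by mass, which is > 10 % by mass, so it is Class 5.1 (Oxidizer).
The oxygen-release tablets have available-oxygen content 11.2 % by mass, which is > 10 % by mass, so they are Class 5.1 (Oxidizer).
Total Class 5.1: (two 92 g packs = 184 g) + (three 101 g packs = 303 g) + (two 3.2 oz packs = 181.76 g) = 668.76 g.
That is within the Class 5.1 ocean vessel limit of 1 kg.

Yes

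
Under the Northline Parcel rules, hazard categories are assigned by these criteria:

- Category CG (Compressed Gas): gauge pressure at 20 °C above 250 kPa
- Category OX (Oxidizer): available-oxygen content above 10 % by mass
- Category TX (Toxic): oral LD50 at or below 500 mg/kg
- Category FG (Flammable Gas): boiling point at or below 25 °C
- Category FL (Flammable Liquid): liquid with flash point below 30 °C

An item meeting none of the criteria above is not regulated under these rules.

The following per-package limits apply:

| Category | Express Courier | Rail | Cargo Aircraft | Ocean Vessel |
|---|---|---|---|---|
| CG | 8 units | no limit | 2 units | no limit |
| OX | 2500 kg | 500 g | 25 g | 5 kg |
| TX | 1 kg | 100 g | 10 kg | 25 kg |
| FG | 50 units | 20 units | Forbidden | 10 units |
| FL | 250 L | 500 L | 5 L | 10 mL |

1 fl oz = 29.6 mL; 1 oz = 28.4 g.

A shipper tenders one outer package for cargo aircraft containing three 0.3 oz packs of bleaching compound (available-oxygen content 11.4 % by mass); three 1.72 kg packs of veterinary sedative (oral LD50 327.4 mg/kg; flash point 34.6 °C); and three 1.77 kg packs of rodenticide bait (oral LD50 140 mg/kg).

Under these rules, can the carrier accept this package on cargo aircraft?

Available-oxygen content 11.4 % by mass meets the Category OX criterion (Oxidizer), so the bleaching compound is Category OX.
Veterinary sedative: oral LD50 327.4 mg/kg ≤ 500 mg/kg → Category TX (Toxic).
Oral LD50 140 mg/kg meets the Category TX criterion (Toxic), so the rodenticide bait is Category TX.
Total Category TX: (three 1.72 kg packs = 5.16 kg) + (three 1.77 kg packs = 5.31 kg) = 10.47 kg.
10.47 kg > 10 kg (cargo aircraft limit, Category TX) — over the limit.
Category OX quantity: three 0.3 oz packs = 25.56 g.
25.56 g exceeds the cargo aircraft limit of 25 g for Category OX.

No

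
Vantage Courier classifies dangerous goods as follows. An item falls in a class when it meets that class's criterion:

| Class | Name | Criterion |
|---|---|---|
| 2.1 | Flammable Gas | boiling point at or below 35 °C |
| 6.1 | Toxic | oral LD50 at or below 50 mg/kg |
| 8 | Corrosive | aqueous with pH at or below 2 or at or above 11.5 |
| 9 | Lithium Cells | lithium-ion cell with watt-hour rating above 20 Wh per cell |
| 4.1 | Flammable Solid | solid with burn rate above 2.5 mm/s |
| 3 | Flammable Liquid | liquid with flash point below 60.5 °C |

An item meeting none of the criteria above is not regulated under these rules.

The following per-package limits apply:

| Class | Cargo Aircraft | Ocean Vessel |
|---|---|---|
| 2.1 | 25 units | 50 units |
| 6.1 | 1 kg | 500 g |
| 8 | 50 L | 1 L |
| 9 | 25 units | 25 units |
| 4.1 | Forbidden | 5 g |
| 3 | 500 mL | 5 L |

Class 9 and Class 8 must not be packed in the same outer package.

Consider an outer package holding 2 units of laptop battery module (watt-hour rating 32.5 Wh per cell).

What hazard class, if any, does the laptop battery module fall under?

With watt-hour rating 32.5 Wh per cell (> 20 Wh per cell), the laptop battery module falls in Class 9.

Class 9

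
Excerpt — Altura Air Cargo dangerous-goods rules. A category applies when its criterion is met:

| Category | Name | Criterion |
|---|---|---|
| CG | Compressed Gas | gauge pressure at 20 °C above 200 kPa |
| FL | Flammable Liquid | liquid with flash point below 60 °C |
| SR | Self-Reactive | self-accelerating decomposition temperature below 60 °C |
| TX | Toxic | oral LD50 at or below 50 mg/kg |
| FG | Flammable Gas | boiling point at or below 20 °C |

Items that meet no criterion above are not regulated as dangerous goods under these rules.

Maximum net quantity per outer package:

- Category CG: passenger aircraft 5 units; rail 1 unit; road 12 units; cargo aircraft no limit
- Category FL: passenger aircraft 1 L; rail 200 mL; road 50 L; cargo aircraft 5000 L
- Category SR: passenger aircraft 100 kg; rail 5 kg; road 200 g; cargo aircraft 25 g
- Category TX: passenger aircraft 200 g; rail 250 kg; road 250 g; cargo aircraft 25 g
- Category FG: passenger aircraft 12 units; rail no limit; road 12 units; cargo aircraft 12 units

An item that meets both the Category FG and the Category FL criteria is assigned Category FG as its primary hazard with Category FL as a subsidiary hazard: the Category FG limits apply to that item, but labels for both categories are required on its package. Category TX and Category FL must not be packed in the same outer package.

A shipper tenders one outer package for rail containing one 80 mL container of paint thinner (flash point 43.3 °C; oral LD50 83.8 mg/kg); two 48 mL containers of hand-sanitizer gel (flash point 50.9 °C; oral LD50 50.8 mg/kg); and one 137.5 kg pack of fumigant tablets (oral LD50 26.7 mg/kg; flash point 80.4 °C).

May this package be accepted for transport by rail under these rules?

Paint thinner: flash point 43.3 °C < 60 °C → Category FL (Flammable Liquid).
Hand-sanitizer gel: flash point 50.9 °C < 60 °C → Category FL (Flammable Liquid).
Oral LD50 26.7 mg/kg meets the Category TX criterion (Toxic), so the fumigant tablets are Category TX.
Category TX quantity: 137.5 kg.
137.5 kg ≤ 250 kg (rail limit, Category TX) — within limit.
Total Category FL: 80 mL + (two 48 mL containers = 96 mL) = 176 mL.
176 mL is within the rail limit of 200 mL for Category FL.
Category TX and Category FL may not share an outer package.

No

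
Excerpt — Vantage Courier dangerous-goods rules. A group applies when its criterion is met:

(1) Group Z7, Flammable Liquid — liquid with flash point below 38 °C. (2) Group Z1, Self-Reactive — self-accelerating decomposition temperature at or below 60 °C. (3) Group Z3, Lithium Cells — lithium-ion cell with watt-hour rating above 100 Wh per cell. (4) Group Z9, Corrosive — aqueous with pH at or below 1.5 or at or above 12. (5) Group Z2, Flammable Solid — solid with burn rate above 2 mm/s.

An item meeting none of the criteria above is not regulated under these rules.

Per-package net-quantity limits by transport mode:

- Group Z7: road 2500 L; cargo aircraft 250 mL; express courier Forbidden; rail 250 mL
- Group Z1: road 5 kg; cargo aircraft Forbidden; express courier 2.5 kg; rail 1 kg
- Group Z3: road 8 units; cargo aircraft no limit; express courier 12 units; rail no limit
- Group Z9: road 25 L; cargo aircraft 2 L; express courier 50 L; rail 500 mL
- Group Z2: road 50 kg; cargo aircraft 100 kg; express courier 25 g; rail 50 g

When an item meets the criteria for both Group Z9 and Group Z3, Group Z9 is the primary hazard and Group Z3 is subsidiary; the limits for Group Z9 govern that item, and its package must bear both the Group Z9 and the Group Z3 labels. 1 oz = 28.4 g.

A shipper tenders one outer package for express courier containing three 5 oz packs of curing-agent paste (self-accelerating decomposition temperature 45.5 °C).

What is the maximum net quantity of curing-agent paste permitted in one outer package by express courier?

2.5 kg

Curing-agent paste: self-accelerating decomposition temperature 45.5 °C ≤ 60 °C → Group Z1 (Self-Reactive).
The express courier limit for Group Z1 is 2.5 kg.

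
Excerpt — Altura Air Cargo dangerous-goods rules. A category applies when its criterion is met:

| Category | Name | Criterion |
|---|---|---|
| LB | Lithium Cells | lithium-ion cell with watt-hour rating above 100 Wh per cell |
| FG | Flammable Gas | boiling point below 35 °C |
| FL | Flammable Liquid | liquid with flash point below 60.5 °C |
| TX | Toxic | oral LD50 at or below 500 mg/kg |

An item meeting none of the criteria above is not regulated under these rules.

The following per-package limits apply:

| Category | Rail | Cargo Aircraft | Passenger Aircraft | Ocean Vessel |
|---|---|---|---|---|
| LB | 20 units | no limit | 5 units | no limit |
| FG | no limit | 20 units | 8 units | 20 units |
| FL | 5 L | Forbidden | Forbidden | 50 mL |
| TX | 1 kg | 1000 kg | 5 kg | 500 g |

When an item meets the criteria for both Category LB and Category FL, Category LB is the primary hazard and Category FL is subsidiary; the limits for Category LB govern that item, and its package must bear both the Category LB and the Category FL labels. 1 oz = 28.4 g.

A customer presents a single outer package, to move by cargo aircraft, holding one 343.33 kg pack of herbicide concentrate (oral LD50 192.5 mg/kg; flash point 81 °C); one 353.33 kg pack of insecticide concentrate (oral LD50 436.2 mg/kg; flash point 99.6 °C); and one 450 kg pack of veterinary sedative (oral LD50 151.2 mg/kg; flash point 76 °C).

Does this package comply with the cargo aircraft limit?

Oral LD50 192.5 mg/kg meets the Category TX criterion (Toxic), so the herbicide concentrate is Category TX.
The insecticide concentrate has oral LD50 436.2 mg/kg, which is ≤ 500 mg/kg, so it is Category TX (Toxic).
The veterinary sedative has oral LD50 151.2 mg/kg, which is ≤ 500 mg/kg, so it is Category TX (Toxic).
Total Category TX: 343.33 kg + 353.33 kg + 450 kg = 1146.66 kg.
1146.66 kg exceeds the cargo aircraft limit of 1000 kg for Category TX.

No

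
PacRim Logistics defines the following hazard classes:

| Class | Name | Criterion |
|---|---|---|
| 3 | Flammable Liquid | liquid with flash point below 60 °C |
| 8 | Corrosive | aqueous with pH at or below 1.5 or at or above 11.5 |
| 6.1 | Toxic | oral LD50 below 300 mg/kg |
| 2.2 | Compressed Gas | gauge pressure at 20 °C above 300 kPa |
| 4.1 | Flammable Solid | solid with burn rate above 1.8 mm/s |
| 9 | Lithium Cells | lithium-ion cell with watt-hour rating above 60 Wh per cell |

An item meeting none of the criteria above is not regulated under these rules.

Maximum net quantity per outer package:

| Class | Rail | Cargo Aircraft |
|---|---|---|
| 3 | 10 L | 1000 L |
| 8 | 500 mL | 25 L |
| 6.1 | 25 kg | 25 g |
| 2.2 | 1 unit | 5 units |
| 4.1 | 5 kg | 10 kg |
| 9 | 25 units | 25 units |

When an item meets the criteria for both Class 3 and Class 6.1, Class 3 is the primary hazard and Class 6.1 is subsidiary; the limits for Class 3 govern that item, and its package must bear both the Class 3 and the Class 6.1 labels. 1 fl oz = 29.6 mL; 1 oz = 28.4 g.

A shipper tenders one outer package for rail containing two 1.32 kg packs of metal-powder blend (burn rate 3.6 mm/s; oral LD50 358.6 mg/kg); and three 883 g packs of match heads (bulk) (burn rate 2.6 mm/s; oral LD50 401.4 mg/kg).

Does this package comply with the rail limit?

No

The metal-powder blend has burn rate 3.6 mm/s, which is > 1.8 mm/s, so it is Class 4.1 (Flammable Solid).
With burn rate 2.6 mm/s (> 1.8 mm/s), the match heads (bulk) fall in Class 4.1.
Total Class 4.1: (two 1.32 kg packs = 2.64 kg) + (three 883 g packs = 2.649 kg) = 5.289 kg.
That exceeds the Class 4.1 rail limit of 5 kg.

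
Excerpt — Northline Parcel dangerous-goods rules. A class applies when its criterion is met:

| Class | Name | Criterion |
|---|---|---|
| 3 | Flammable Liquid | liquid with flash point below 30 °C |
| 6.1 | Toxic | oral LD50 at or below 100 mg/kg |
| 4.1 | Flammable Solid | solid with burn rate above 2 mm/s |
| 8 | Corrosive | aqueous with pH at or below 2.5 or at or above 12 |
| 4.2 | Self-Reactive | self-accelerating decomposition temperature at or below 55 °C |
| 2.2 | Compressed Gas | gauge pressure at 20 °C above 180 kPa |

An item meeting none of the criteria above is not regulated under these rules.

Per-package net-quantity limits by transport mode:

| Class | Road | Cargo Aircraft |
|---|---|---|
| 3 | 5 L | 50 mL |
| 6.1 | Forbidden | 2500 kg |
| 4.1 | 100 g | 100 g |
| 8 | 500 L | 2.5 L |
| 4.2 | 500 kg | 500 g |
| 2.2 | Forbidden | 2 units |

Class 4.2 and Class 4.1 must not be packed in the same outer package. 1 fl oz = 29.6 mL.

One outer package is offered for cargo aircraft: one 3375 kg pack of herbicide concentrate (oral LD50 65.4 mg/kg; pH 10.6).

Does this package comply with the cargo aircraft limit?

The herbicide concentrate has oral LD50 65.4 mg/kg, which is ≤ 100 mg/kg, so it is Class 6.1 (Toxic).
Class 6.1 quantity: 3375 kg.
3375 kg > 2500 kg (cargo aircraft limit, Class 6.1) — over the limit.

No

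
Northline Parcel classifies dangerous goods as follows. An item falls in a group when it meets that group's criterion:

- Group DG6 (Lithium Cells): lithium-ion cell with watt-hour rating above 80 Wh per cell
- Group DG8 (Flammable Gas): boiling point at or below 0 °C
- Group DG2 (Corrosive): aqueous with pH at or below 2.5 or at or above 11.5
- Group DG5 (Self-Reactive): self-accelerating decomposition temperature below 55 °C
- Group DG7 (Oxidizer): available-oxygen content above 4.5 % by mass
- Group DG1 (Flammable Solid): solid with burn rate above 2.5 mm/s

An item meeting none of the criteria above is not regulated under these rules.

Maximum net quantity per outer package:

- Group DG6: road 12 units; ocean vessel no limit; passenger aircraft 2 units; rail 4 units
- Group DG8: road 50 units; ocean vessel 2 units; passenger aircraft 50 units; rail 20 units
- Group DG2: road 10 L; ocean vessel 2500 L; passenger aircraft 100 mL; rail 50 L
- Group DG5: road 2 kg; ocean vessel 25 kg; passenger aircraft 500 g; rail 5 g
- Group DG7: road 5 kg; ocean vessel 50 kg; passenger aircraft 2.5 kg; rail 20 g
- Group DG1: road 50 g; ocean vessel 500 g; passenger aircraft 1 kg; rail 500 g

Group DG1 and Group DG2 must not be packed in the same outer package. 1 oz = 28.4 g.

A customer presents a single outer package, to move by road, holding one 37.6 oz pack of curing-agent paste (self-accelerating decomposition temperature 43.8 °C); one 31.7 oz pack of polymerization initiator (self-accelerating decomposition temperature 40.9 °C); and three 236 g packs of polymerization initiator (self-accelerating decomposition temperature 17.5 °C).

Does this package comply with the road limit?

No

With self-accelerating decomposition temperature 43.8 °C (< 55 °C), the curing-agent paste falls in Group DG5.
Polymerization initiator: self-accelerating decomposition temperature 40.9 °C < 55 °C → Group DG5 (Self-Reactive).
Polymerization initiator: self-accelerating decomposition temperature 17.5 °C < 55 °C → Group DG5 (Self-Reactive).
Total Group DG5: (one 37.6 oz pack = 1067.84 g) + (one 31.7 oz pack = 900.28 g) + (three 236 g packs = 708 g) = 2676.12 g.
2676.12 g exceeds the road limit of 2 kg for Group DG5.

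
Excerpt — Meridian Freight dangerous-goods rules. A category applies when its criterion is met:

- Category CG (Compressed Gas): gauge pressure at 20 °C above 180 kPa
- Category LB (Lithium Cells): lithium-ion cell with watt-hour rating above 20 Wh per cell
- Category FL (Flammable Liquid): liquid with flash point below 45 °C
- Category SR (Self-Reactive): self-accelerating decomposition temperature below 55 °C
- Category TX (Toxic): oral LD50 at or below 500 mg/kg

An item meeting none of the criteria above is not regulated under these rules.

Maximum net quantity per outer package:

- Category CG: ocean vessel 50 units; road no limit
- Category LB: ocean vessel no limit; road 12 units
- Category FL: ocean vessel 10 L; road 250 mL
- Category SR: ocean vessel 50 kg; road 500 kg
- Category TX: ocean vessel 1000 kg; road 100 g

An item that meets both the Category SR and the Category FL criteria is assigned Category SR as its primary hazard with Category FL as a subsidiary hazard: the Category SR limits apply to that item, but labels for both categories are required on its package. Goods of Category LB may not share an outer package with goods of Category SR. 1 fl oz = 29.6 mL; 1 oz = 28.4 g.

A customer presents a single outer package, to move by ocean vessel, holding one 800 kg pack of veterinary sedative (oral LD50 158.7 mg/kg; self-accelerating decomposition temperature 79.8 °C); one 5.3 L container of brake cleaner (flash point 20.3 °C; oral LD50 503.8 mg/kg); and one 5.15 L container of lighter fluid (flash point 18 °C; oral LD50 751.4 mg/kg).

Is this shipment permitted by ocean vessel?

No

Veterinary sedative: oral LD50 158.7 mg/kg ≤ 500 mg/kg → Category TX (Toxic).
Flash point 20.3 °C meets the Category FL criterion (Flammable Liquid), so the brake cleaner is Category FL.
Flash point 18 °C meets the Category FL criterion (Flammable Liquid), so the lighter fluid is Category FL.
Total Category FL: 5.3 L + 5.15 L = 10.45 L.
10.45 L > 10 L (ocean vessel limit, Category FL) — over the limit.
Category TX quantity: 800 kg.
800 kg ≤ 1000 kg (ocean vessel limit, Category TX) — within limit.
The segregation rule (Category LB with Category SR) does not apply to Category FL with Category TX.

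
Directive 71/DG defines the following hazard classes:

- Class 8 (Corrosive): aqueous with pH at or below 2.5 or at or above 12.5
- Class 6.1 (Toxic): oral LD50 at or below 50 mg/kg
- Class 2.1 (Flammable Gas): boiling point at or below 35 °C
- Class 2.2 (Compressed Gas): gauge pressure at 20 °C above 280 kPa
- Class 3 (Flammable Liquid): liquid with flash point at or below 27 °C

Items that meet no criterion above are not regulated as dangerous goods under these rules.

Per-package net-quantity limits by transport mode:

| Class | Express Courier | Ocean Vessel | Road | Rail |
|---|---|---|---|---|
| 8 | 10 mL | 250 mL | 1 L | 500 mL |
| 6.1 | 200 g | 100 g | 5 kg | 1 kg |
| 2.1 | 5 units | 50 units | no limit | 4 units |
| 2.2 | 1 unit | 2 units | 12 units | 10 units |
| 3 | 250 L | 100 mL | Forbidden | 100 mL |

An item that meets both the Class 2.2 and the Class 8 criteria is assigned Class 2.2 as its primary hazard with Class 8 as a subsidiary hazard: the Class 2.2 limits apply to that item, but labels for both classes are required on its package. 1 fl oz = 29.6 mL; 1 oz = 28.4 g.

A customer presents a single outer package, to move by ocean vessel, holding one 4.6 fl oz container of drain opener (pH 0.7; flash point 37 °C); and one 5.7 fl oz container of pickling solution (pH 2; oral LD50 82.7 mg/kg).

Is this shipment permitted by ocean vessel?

pH 0.7 meets the Class 8 criterion (Corrosive), so the drain opener is Class 8.
With pH 2 (≤ 2.5), the pickling solution falls in Class 8.
Total Class 8: (one 4.6 fl oz container = 136.16 mL) + (one 5.7 fl oz container = 168.72 mL) = 304.88 mL.
304.88 mL > 250 mL (ocean vessel limit, Class 8) — over the limit.

No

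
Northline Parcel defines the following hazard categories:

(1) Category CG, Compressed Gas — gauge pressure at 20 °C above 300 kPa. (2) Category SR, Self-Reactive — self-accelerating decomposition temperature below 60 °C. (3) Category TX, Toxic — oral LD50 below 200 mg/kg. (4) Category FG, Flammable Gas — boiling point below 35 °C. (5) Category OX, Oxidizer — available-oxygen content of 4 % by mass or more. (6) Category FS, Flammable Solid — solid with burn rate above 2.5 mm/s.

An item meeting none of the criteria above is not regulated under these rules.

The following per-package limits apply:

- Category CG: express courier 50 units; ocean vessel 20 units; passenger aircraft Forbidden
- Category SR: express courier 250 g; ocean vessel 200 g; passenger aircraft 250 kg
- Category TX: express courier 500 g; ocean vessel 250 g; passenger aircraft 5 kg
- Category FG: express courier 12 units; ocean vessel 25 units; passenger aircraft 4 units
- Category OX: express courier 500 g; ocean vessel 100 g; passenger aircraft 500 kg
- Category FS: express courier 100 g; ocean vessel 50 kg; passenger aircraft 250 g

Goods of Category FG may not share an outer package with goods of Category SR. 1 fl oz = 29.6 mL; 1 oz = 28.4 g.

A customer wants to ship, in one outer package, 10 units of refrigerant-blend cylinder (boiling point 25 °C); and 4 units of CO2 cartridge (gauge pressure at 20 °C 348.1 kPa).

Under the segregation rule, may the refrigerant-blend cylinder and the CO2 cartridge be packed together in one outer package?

Yes

Boiling point 25 °C meets the Category FG criterion (Flammable Gas), so the refrigerant-blend cylinder is Category FG.
CO2 cartridge: gauge pressure at 20 °C 348.1 kPa > 300 kPa → Category CG (Compressed Gas).
No segregation rule bars Category FG with Category CG.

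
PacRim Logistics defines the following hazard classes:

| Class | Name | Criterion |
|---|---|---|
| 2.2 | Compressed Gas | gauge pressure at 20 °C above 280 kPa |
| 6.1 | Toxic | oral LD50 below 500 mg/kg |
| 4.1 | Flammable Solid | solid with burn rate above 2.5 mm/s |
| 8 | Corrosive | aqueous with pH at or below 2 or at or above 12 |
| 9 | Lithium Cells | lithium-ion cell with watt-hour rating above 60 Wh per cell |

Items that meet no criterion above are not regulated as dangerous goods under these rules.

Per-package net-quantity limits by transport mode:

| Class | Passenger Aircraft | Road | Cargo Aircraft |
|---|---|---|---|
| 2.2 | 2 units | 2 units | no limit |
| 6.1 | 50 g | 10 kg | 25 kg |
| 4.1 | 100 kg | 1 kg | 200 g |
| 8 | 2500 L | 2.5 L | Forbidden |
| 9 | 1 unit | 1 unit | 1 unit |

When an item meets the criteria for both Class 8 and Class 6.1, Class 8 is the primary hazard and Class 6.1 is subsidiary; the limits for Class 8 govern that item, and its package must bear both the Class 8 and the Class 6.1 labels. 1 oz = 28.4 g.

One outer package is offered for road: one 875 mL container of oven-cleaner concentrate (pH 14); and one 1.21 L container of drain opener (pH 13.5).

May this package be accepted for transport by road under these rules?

Yes

Oven-cleaner concentrate: pH 14 ≥ 12 → Class 8 (Corrosive).
The drain opener has pH 13.5, which is ≥ 12, so it is Class 8 (Corrosive).
Class 8 net quantity: 875 mL + 1.21 L = 2.085 L.
2.085 L is within the road limit of 2.5 L for Class 8.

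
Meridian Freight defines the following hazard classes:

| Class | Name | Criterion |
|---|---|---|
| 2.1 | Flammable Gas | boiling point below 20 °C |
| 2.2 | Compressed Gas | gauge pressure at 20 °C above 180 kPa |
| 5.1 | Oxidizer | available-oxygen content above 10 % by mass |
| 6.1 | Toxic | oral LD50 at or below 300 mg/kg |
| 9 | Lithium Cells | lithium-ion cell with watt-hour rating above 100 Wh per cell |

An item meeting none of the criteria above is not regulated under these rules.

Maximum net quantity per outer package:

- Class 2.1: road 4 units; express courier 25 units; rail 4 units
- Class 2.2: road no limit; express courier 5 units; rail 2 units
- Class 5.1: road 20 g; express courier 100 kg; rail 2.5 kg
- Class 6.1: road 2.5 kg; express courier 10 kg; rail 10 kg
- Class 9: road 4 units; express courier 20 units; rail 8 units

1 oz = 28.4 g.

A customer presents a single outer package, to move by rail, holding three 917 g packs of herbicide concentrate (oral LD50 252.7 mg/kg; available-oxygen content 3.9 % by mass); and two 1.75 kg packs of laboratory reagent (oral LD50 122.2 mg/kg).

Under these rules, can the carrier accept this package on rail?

The herbicide concentrate has oral LD50 252.7 mg/kg, which is ≤ 300 mg/kg, so it is Class 6.1 (Toxic).
The laboratory reagent has oral LD50 122.2 mg/kg, which is ≤ 300 mg/kg, so it is Class 6.1 (Toxic).
Total Class 6.1: (three 917 g packs = 2.751 kg) + (two 1.75 kg packs = 3.5 kg) = 6.251 kg.
That is within the Class 6.1 rail limit of 10 kg.

Yes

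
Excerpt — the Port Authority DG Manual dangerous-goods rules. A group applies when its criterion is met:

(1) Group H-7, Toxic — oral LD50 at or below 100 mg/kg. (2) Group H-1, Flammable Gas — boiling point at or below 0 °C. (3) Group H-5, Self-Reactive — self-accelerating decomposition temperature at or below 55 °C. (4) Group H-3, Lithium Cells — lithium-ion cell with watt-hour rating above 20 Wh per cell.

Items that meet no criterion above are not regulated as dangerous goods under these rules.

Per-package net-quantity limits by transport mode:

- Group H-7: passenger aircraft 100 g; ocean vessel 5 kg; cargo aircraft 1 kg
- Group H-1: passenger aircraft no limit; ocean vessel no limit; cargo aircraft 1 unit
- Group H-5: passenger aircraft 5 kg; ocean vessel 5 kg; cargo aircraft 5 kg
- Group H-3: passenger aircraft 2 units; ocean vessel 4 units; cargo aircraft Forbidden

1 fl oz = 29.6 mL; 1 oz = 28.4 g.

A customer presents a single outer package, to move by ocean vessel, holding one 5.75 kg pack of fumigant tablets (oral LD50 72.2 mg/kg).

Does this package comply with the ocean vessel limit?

Oral LD50 72.2 mg/kg meets the Group H-7 criterion (Toxic), so the fumigant tablets are Group H-7.
Group H-7 quantity: 5.75 kg.
That exceeds the Group H-7 ocean vessel limit of 5 kg.

No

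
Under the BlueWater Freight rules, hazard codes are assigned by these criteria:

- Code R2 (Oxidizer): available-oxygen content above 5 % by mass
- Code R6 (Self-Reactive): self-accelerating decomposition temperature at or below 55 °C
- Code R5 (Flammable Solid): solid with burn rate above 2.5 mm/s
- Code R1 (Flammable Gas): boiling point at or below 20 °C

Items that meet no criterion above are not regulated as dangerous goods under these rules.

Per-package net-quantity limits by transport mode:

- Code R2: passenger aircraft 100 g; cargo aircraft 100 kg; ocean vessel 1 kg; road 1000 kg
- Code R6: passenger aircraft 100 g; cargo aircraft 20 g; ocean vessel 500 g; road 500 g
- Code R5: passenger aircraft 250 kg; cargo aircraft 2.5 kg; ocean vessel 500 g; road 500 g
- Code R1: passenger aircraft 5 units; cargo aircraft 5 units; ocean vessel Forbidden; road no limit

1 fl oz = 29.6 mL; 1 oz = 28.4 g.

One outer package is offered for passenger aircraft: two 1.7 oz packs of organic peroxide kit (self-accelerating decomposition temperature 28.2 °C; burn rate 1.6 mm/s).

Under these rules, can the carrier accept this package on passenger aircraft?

Organic peroxide kit: self-accelerating decomposition temperature 28.2 °C ≤ 55 °C → Code R6 (Self-Reactive).
Code R6 quantity: two 1.7 oz packs = 96.56 g.
That is within the Code R6 passenger aircraft limit of 100 g.

Yes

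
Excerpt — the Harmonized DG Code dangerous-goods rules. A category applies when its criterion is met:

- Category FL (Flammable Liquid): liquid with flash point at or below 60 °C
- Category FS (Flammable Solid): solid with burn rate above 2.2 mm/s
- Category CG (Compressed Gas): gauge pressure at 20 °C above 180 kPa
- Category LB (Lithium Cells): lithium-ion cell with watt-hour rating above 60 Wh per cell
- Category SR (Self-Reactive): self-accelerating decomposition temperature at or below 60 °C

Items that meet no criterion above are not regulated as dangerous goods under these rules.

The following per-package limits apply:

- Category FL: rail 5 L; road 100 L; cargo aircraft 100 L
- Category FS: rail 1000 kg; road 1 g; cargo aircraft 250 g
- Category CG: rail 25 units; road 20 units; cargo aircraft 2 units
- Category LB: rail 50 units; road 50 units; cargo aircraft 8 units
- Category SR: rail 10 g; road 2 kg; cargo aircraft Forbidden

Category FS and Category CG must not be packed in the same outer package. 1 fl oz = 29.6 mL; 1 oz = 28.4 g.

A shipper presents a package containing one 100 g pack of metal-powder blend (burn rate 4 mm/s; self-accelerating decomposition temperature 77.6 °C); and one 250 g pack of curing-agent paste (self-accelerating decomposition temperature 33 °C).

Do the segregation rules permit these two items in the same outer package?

Burn rate 4 mm/s meets the Category FS criterion (Flammable Solid), so the metal-powder blend is Category FS.
Self-accelerating decomposition temperature 33 °C meets the Category SR criterion (Self-Reactive), so the curing-agent paste is Category SR.
No segregation rule bars Category FS with Category SR.

Yes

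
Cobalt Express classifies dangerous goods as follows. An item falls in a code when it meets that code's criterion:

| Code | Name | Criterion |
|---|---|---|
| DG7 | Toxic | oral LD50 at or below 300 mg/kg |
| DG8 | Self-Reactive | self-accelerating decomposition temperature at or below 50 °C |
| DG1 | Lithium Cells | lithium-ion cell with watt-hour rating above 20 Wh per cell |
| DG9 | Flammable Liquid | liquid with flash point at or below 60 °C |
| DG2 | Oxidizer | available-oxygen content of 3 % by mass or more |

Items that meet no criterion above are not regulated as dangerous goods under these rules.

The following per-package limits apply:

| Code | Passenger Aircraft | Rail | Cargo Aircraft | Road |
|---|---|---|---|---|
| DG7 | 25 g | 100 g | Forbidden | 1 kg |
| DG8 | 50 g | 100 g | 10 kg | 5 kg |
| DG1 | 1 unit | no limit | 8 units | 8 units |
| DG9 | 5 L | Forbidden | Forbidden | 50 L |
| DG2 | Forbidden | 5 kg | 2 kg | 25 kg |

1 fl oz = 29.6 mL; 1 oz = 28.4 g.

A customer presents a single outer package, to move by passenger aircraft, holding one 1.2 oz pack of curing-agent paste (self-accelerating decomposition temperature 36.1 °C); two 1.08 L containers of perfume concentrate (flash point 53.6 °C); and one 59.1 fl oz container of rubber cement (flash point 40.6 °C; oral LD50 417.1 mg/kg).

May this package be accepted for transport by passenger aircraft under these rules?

With self-accelerating decomposition temperature 36.1 °C (≤ 50 °C), the curing-agent paste falls in Code DG8.
Flash point 53.6 °C meets the Code DG9 criterion (Flammable Liquid), so the perfume concentrate is Code DG9.
The rubber cement has flash point 40.6 °C, which is ≤ 60 °C, so it is Code DG9 (Flammable Liquid).
Total Code DG9: (two 1.08 L containers = 2.16 L) + (one 59.1 fl oz container = 1749.36 mL) = 3909.36 mL.
3909.36 mL is within the passenger aircraft limit of 5 L for Code DG9.
Code DG8 quantity: one 1.2 oz pack = 34.08 g.
34.08 g ≤ 50 g (passenger aircraft limit, Code DG8) — within limit.
Every hazard code is within its passenger aircraft limit and no segregation rule is violated.

Yes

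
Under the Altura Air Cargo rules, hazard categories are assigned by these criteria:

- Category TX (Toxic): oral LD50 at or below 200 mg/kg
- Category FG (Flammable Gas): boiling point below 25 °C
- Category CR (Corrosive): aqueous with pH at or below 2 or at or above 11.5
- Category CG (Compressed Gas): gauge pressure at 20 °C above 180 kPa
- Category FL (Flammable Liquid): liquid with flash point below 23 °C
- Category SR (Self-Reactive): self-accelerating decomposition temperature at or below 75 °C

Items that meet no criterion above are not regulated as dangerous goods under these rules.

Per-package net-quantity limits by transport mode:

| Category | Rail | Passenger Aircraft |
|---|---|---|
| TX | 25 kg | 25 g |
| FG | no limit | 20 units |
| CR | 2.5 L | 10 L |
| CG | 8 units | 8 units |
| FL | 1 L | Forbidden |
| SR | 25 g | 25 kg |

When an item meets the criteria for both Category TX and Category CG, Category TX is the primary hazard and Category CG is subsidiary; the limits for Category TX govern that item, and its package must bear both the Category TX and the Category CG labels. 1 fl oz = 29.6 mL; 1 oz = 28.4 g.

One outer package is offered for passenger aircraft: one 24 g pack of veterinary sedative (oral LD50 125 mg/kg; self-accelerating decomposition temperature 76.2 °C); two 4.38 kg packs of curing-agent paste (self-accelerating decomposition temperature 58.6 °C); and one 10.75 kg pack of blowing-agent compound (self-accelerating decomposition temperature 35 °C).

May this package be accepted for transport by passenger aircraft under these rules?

Veterinary sedative: oral LD50 125 mg/kg ≤ 200 mg/kg → Category TX (Toxic).
Curing-agent paste: self-accelerating decomposition temperature 58.6 °C ≤ 75 °C → Category SR (Self-Reactive).
Self-accelerating decomposition temperature 35 °C meets the Category SR criterion (Self-Reactive), so the blowing-agent compound is Category SR.
Total Category SR: (two 4.38 kg packs = 8.76 kg) + 10.75 kg = 19.51 kg.
19.51 kg is within the passenger aircraft limit of 25 kg for Category SR.
Category TX quantity: 24 g.
24 g ≤ 25 g (passenger aircraft limit, Category TX) — within limit.
Every hazard category is within its passenger aircraft limit and no segregation rule is violated.

Yes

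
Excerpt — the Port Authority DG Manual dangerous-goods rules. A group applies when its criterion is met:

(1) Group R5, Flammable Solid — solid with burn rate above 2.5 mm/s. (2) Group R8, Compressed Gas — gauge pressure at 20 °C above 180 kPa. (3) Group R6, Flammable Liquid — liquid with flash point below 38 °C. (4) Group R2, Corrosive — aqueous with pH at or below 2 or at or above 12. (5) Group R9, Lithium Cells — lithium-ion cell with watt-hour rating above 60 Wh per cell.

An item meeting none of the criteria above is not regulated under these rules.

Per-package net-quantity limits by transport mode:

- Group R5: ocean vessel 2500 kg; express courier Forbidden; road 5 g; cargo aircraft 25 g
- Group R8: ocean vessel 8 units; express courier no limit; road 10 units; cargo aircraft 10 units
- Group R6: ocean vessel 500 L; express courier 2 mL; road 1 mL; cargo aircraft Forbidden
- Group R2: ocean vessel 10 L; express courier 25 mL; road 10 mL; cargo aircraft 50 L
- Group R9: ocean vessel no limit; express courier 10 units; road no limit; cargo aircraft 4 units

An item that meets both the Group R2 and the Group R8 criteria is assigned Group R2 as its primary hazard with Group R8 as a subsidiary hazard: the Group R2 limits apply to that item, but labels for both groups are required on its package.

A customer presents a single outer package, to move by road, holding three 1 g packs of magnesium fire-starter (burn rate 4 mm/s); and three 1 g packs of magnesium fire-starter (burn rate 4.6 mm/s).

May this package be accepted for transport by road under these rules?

No

The magnesium fire-starter has burn rate 4 mm/s, which is > 2.5 mm/s, so it is Group R5 (Flammable Solid).
Magnesium fire-starter: burn rate 4.6 mm/s > 2.5 mm/s → Group R5 (Flammable Solid).
Total Group R5: (three 1 g packs = 3 g) + (three 1 g packs = 3 g) = 6 g.
6 g exceeds the road limit of 5 g for Group R5.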